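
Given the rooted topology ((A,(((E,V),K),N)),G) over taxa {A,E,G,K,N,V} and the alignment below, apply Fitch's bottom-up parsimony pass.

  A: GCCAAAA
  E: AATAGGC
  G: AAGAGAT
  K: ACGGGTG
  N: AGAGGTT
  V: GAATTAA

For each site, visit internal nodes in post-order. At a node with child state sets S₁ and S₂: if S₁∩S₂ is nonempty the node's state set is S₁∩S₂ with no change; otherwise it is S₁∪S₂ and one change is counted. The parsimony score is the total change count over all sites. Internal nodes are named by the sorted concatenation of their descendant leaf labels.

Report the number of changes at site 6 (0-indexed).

4

site 0, node EV: E={A} ∪ V={G} → {A,G} (+1)
site 0, node EKV: EV={A,G} ∩ K={A} → {A} (+0)
site 0, node EKNV: EKV={A} ∩ N={A} → {A} (+0)
site 0, node AEKNV: A={G} ∪ EKNV={A} → {A,G} (+1)
site 0, node AEGKNV: AEKNV={A,G} ∩ G={A} → {A} (+0)
site 1, node EV: E={A} ∩ V={A} → {A} (+0)
site 1, node EKV: EV={A} ∪ K={C} → {A,C} (+1)
site 1, node EKNV: EKV={A,C} ∪ N={G} → {A,C,G} (+1)
site 1, node AEKNV: A={C} ∩ EKNV={A,C,G} → {C} (+0)
site 1, node AEGKNV: AEKNV={C} ∪ G={A} → {A,C} (+1)
site 2, node EV: E={T} ∪ V={A} → {A,T} (+1)
site 2, node EKV: EV={A,T} ∪ K={G} → {A,G,T} (+1)
site 2, node EKNV: EKV={A,G,T} ∩ N={A} → {A} (+0)
site 2, node AEKNV: A={C} ∪ EKNV={A} → {A,C} (+1)
site 2, node AEGKNV: AEKNV={A,C} ∪ G={G} → {A,C,G} (+1)
site 3, node EV: E={A} ∪ V={T} → {A,T} (+1)
site 3, node EKV: EV={A,T} ∪ K={G} → {A,G,T} (+1)
site 3, node EKNV: EKV={A,G,T} ∩ N={G} → {G} (+0)
site 3, node AEKNV: A={A} ∪ EKNV={G} → {A,G} (+1)
site 3, node AEGKNV: AEKNV={A,G} ∩ G={A} → {A} (+0)
site 4, node EV: E={G} ∪ V={T} → {G,T} (+1)
site 4, node EKV: EV={G,T} ∩ K={G} → {G} (+0)
site 4, node EKNV: EKV={G} ∩ N={G} → {G} (+0)
site 4, node AEKNV: A={A} ∪ EKNV={G} → {A,G} (+1)
site 4, node AEGKNV: AEKNV={A,G} ∩ G={G} → {G} (+0)
site 5, node EV: E={G} ∪ V={A} → {A,G} (+1)
site 5, node EKV: EV={A,G} ∪ K={T} → {A,G,T} (+1)
site 5, node EKNV: EKV={A,G,T} ∩ N={T} → {T} (+0)
site 5, node AEKNV: A={A} ∪ EKNV={T} → {A,T} (+1)
site 5, node AEGKNV: AEKNV={A,T} ∩ G={A} → {A} (+0)
site 6, node EV: E={C} ∪ V={A} → {A,C} (+1)
site 6, node EKV: EV={A,C} ∪ K={G} → {A,C,G} (+1)
site 6, node EKNV: EKV={A,C,G} ∪ N={T} → {A,C,G,T} (+1)
site 6, node AEKNV: A={A} ∩ EKNV={A,C,G,T} → {A} (+0)
site 6, node AEGKNV: AEKNV={A} ∪ G={T} → {A,T} (+1)
per-site changes: [2, 3, 4, 3, 2, 3, 4]; total = 21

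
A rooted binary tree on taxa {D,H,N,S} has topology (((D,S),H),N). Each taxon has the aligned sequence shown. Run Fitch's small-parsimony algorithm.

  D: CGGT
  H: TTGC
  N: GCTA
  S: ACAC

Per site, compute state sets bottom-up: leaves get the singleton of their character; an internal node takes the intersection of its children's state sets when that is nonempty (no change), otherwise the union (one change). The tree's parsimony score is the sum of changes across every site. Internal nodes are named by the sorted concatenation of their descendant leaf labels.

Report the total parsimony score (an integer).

DS@0: {C} ∪ {A} = {A,C} (union, +1)
DHS@0: {A,C} ∪ {T} = {A,C,T} (union, +1)
DHNS@0: {A,C,T} ∪ {G} = {A,C,G,T} (union, +1)
DS@1: {G} ∪ {C} = {C,G} (union, +1)
DHS@1: {C,G} ∪ {T} = {C,G,T} (union, +1)
DHNS@1: {C,G,T} ∩ {C} = {C} (intersection, +0)
DS@2: {G} ∪ {A} = {A,G} (union, +1)
DHS@2: {A,G} ∩ {G} = {G} (intersection, +0)
DHNS@2: {G} ∪ {T} = {G,T} (union, +1)
DS@3: {T} ∪ {C} = {C,T} (union, +1)
DHS@3: {C,T} ∩ {C} = {C} (intersection, +0)
DHNS@3: {C} ∪ {A} = {A,C} (union, +1)
per-site changes: [3, 2, 2, 2]; total = 9

9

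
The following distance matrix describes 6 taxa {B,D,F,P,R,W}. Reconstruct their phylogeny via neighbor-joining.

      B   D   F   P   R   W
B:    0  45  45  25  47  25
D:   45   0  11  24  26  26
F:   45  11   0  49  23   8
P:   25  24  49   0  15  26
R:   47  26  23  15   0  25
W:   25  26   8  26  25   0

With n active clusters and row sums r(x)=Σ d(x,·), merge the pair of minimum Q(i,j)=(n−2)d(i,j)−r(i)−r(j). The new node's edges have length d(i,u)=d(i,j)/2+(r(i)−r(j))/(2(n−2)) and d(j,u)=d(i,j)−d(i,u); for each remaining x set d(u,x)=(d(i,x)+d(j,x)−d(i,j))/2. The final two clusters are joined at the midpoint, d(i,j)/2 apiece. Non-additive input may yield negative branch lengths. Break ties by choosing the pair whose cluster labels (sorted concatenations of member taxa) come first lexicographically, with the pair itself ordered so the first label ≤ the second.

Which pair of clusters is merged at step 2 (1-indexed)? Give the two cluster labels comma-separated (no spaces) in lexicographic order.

step 1: merge (B,P) at d=25, Q=-226; branch lengths B→37/2, P→13/2; new cluster BP
  updated: d(BP,D)=22, d(BP,F)=69/2, d(BP,R)=37/2, d(BP,W)=13
step 2: merge (D,F) at d=11, Q=-257/2; branch lengths D→83/12, F→49/12; new cluster DF
  updated: d(BP,DF)=91/4, d(DF,R)=19, d(DF,W)=23/2
step 3: merge (BP,R) at d=37/2, Q=-319/4; branch lengths BP→115/16, R→181/16; new cluster BPR
  updated: d(BPR,DF)=93/8, d(BPR,W)=39/4
step 4: merge (BPR,DF) at d=93/8, Q=-263/8; branch lengths BPR→79/16, DF→107/16; new cluster BDFPR
  updated: d(BDFPR,W)=77/16
step 5: merge (BDFPR,W) at d=77/16; branch lengths BDFPR→77/32, W→77/32; new cluster BDFPRW
final tree: ((((B:37/2,P:13/2):115/16,R:181/16):79/16,(D:83/12,F:49/12):107/16):77/32,W:77/32)
total length: 1135/16

D,F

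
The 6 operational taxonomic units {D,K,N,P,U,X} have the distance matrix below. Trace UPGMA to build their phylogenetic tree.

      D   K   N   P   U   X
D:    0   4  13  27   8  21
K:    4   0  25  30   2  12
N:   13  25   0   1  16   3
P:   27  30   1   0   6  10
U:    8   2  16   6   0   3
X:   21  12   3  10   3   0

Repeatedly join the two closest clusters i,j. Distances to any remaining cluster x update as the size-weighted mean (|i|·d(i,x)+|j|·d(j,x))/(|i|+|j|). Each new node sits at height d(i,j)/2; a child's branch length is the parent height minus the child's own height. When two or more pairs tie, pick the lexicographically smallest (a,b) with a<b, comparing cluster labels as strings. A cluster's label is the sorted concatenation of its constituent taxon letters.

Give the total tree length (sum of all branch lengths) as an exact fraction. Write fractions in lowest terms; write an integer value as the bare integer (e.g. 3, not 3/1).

99/4

step 1: merge (N,P) at d=1; branch lengths N→1/2, P→1/2; new cluster NP
  updated: d(D,NP)=20, d(K,NP)=55/2, d(NP,U)=11, d(NP,X)=13/2
step 2: merge (K,U) at d=2; branch lengths K→1, U→1; new cluster KU
  updated: d(D,KU)=6, d(KU,NP)=77/4, d(KU,X)=15/2
step 3: merge (D,KU) at d=6; branch lengths D→3, KU→2; new cluster DKU
  updated: d(DKU,NP)=39/2, d(DKU,X)=12
step 4: merge (NP,X) at d=13/2; branch lengths NP→11/4, X→13/4; new cluster NPX
  updated: d(DKU,NPX)=17
step 5: merge (DKU,NPX) at d=17; branch lengths DKU→11/2, NPX→21/4; new cluster DKNPUX
final tree: ((D:3,(K:1,U:1):2):11/2,((N:1/2,P:1/2):11/4,X:13/4):21/4)
total length: 99/4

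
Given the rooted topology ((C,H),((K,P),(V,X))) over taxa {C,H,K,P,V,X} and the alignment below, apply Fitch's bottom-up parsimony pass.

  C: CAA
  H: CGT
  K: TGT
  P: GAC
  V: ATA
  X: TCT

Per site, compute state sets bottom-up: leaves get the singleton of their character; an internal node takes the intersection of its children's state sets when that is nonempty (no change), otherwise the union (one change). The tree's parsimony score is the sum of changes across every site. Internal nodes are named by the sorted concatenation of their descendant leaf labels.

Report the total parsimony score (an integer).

[col 0] CH: children C:{C}, H:{C} ∩→ {C}; cost 0
[col 0] KP: children K:{T}, P:{G} ∪→ {G,T}; cost 1
[col 0] VX: children V:{A}, X:{T} ∪→ {A,T}; cost 1
[col 0] KPVX: children KP:{G,T}, VX:{A,T} ∩→ {T}; cost 0
[col 0] CHKPVX: children CH:{C}, KPVX:{T} ∪→ {C,T}; cost 1
[col 1] CH: children C:{A}, H:{G} ∪→ {A,G}; cost 1
[col 1] KP: children K:{G}, P:{A} ∪→ {A,G}; cost 1
[col 1] VX: children V:{T}, X:{C} ∪→ {C,T}; cost 1
[col 1] KPVX: children KP:{A,G}, VX:{C,T} ∪→ {A,C,G,T}; cost 1
[col 1] CHKPVX: children CH:{A,G}, KPVX:{A,C,G,T} ∩→ {A,G}; cost 0
[col 2] CH: children C:{A}, H:{T} ∪→ {A,T}; cost 1
[col 2] KP: children K:{T}, P:{C} ∪→ {C,T}; cost 1
[col 2] VX: children V:{A}, X:{T} ∪→ {A,T}; cost 1
[col 2] KPVX: children KP:{C,T}, VX:{A,T} ∩→ {T}; cost 0
[col 2] CHKPVX: children CH:{A,T}, KPVX:{T} ∩→ {T}; cost 0
per-site changes: [3, 4, 3]; total = 10

10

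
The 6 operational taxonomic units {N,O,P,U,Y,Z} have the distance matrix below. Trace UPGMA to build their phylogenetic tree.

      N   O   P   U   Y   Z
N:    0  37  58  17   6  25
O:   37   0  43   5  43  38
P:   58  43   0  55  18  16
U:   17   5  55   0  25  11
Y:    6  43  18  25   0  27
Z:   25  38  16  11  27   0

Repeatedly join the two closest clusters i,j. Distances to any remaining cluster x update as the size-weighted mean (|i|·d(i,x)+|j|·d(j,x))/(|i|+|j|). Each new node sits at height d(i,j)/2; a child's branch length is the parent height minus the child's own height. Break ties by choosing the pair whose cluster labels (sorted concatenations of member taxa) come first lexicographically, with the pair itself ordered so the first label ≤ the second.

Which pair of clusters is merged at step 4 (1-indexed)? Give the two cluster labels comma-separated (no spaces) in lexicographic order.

1. join O+U (d=5) ⇒ OU; edges |O|=5/2, |U|=5/2
  updated: d(N,OU)=27, d(OU,P)=49, d(OU,Y)=34, d(OU,Z)=49/2
2. join N+Y (d=6) ⇒ NY; edges |N|=3, |Y|=3
  updated: d(NY,OU)=61/2, d(NY,P)=38, d(NY,Z)=26
3. join P+Z (d=16) ⇒ PZ; edges |P|=8, |Z|=8
  updated: d(NY,PZ)=32, d(OU,PZ)=147/4
4. join NY+OU (d=61/2) ⇒ NOUY; edges |NY|=49/4, |OU|=51/4
  updated: d(NOUY,PZ)=275/8
5. join NOUY+PZ (d=275/8) ⇒ NOPUYZ; edges |NOUY|=31/16, |PZ|=147/16
final tree: (((N:3,Y:3):49/4,(O:5/2,U:5/2):51/4):31/16,(P:8,Z:8):147/16)
total length: 505/8

NY,OU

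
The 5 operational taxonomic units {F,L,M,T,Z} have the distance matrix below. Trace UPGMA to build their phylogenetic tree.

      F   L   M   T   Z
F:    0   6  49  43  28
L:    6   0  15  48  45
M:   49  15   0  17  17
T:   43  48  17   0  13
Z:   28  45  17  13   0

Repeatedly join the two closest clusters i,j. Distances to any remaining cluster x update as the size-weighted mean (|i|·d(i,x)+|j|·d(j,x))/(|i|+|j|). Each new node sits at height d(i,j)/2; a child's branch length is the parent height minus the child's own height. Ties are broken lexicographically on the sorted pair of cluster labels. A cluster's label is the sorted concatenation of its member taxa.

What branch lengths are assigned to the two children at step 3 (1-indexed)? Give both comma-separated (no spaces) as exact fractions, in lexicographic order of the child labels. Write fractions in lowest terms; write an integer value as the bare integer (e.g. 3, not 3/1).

iteration 1: select F,L (d=6); attach at lengths (3, 3); label the merged cluster FL
  updated: d(FL,M)=32, d(FL,T)=91/2, d(FL,Z)=73/2
iteration 2: select T,Z (d=13); attach at lengths (13/2, 13/2); label the merged cluster TZ
  updated: d(FL,TZ)=41, d(M,TZ)=17
iteration 3: select M,TZ (d=17); attach at lengths (17/2, 2); label the merged cluster MTZ
  updated: d(FL,MTZ)=38
iteration 4: select FL,MTZ (d=38); attach at lengths (16, 21/2); label the merged cluster FLMTZ
final tree: ((F:3,L:3):16,(M:17/2,(T:13/2,Z:13/2):2):21/2)
total length: 56

17/2,2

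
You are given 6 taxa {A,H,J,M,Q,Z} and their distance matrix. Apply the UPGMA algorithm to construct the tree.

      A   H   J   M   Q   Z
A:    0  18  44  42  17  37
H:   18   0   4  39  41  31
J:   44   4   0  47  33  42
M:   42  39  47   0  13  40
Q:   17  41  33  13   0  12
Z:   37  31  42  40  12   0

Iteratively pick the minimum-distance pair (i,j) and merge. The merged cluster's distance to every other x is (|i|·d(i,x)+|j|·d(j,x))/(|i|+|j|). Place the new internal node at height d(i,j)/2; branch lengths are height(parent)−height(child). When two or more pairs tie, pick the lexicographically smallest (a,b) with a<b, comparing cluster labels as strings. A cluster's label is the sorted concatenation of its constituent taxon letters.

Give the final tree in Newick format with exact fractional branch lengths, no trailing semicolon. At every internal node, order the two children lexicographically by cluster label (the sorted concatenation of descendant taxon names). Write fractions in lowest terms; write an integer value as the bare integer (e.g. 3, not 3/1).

((A:31/2,(H:2,J:2):27/2):25/9,(M:53/4,(Q:6,Z:6):29/4):181/36)

1. join H+J (d=4) ⇒ HJ; edges |H|=2, |J|=2
  updated: d(A,HJ)=31, d(HJ,M)=43, d(HJ,Q)=37, d(HJ,Z)=73/2
2. join Q+Z (d=12) ⇒ QZ; edges |Q|=6, |Z|=6
  updated: d(A,QZ)=27, d(HJ,QZ)=147/4, d(M,QZ)=53/2
3. join M+QZ (d=53/2) ⇒ MQZ; edges |M|=53/4, |QZ|=29/4
  updated: d(A,MQZ)=32, d(HJ,MQZ)=233/6
4. join A+HJ (d=31) ⇒ AHJ; edges |A|=31/2, |HJ|=27/2
  updated: d(AHJ,MQZ)=329/9
5. join AHJ+MQZ (d=329/9) ⇒ AHJMQZ; edges |AHJ|=25/9, |MQZ|=181/36
final tree: ((A:31/2,(H:2,J:2):27/2):25/9,(M:53/4,(Q:6,Z:6):29/4):181/36)
total length: 2639/36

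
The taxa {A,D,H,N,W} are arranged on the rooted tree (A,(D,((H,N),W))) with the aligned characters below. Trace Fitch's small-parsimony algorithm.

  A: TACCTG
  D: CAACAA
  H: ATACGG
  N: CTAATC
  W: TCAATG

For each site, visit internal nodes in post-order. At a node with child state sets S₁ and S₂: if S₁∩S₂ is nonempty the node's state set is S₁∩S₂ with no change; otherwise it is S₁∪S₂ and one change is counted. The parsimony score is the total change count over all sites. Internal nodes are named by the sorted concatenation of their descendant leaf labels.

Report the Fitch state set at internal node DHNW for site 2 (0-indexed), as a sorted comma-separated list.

A

[col 0] HN: children H:{A}, N:{C} ∪→ {A,C}; cost 1
[col 0] HNW: children HN:{A,C}, W:{T} ∪→ {A,C,T}; cost 1
[col 0] DHNW: children D:{C}, HNW:{A,C,T} ∩→ {C}; cost 0
[col 0] ADHNW: children A:{T}, DHNW:{C} ∪→ {C,T}; cost 1
[col 1] HN: children H:{T}, N:{T} ∩→ {T}; cost 0
[col 1] HNW: children HN:{T}, W:{C} ∪→ {C,T}; cost 1
[col 1] DHNW: children D:{A}, HNW:{C,T} ∪→ {A,C,T}; cost 1
[col 1] ADHNW: children A:{A}, DHNW:{A,C,T} ∩→ {A}; cost 0
[col 2] HN: children H:{A}, N:{A} ∩→ {A}; cost 0
[col 2] HNW: children HN:{A}, W:{A} ∩→ {A}; cost 0
[col 2] DHNW: children D:{A}, HNW:{A} ∩→ {A}; cost 0
[col 2] ADHNW: children A:{C}, DHNW:{A} ∪→ {A,C}; cost 1
[col 3] HN: children H:{C}, N:{A} ∪→ {A,C}; cost 1
[col 3] HNW: children HN:{A,C}, W:{A} ∩→ {A}; cost 0
[col 3] DHNW: children D:{C}, HNW:{A} ∪→ {A,C}; cost 1
[col 3] ADHNW: children A:{C}, DHNW:{A,C} ∩→ {C}; cost 0
[col 4] HN: children H:{G}, N:{T} ∪→ {G,T}; cost 1
[col 4] HNW: children HN:{G,T}, W:{T} ∩→ {T}; cost 0
[col 4] DHNW: children D:{A}, HNW:{T} ∪→ {A,T}; cost 1
[col 4] ADHNW: children A:{T}, DHNW:{A,T} ∩→ {T}; cost 0
[col 5] HN: children H:{G}, N:{C} ∪→ {C,G}; cost 1
[col 5] HNW: children HN:{C,G}, W:{G} ∩→ {G}; cost 0
[col 5] DHNW: children D:{A}, HNW:{G} ∪→ {A,G}; cost 1
[col 5] ADHNW: children A:{G}, DHNW:{A,G} ∩→ {G}; cost 0
per-site changes: [3, 2, 1, 2, 2, 2]; total = 12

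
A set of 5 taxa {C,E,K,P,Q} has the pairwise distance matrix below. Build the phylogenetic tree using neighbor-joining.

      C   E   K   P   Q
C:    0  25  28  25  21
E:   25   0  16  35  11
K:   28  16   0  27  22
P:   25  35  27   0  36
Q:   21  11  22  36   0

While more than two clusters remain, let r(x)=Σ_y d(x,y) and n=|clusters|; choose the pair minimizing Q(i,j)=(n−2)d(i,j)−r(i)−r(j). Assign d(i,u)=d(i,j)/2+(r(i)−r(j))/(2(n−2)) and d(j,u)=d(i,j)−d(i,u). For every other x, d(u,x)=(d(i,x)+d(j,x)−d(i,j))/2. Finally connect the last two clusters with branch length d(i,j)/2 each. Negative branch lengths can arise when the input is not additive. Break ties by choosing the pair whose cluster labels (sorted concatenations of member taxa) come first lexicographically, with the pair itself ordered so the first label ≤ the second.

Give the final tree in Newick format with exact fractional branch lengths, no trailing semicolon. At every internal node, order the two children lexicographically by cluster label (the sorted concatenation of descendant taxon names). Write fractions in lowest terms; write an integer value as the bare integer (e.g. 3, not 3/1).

iteration 1: select C,P (d=25, Q=-147); attach at lengths (17/2, 33/2); label the merged cluster CP
  updated: d(CP,E)=35/2, d(CP,K)=15, d(CP,Q)=16
iteration 2: select CP,K (d=15, Q=-143/2); attach at lengths (51/8, 69/8); label the merged cluster CKP
  updated: d(CKP,E)=37/4, d(CKP,Q)=23/2
iteration 3: select CKP,E (d=37/4, Q=-127/4); attach at lengths (39/8, 35/8); label the merged cluster CEKP
  updated: d(CEKP,Q)=53/8
iteration 4: select CEKP,Q (d=53/8); attach at lengths (53/16, 53/16); label the merged cluster CEKPQ
final tree: ((((C:17/2,P:33/2):51/8,K:69/8):39/8,E:35/8):53/16,Q:53/16)
total length: 447/8

((((C:17/2,P:33/2):51/8,K:69/8):39/8,E:35/8):53/16,Q:53/16)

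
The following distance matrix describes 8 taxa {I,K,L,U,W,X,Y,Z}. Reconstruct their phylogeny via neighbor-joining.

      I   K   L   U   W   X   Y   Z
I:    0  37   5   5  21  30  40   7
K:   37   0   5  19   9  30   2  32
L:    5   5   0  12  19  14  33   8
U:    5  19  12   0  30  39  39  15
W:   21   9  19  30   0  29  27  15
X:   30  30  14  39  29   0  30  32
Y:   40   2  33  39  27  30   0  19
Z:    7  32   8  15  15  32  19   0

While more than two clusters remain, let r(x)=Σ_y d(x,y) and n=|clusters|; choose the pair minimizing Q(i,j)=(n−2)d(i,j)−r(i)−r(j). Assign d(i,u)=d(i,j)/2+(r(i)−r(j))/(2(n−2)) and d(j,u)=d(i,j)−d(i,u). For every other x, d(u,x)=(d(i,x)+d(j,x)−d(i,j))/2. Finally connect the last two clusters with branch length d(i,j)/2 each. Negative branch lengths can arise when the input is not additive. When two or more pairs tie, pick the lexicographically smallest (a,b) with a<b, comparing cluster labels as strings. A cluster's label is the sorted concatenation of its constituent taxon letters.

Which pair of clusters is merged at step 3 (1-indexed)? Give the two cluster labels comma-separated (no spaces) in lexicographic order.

iteration 1: select K,Y (d=2, Q=-312); attach at lengths (-11/3, 17/3); label the merged cluster KY
  updated: d(I,KY)=75/2, d(KY,L)=18, d(KY,U)=28, d(KY,W)=17, d(KY,X)=29, d(KY,Z)=49/2
iteration 2: select I,U (d=5, Q=-419/2); attach at lengths (3/20, 97/20); label the merged cluster IU
  updated: d(IU,KY)=121/4, d(IU,L)=6, d(IU,W)=23, d(IU,X)=32, d(IU,Z)=17/2
iteration 3: select IU,Z (d=17/2, Q=-615/4); attach at lengths (183/32, 89/32); label the merged cluster IUZ
  updated: d(IUZ,KY)=185/8, d(IUZ,L)=11/4, d(IUZ,W)=59/4, d(IUZ,X)=111/4
iteration 4: select KY,W (d=17, Q=-927/8); attach at lengths (467/48, 349/48); label the merged cluster KWY
  updated: d(IUZ,KWY)=167/16, d(KWY,L)=10, d(KWY,X)=41/2
iteration 5: select IUZ,L (d=11/4, Q=-995/16); attach at lengths (315/64, -139/64); label the merged cluster ILUZ
  updated: d(ILUZ,KWY)=283/32, d(ILUZ,X)=39/2
iteration 6: select ILUZ,KWY (d=283/32, Q=-1563/32); attach at lengths (251/64, 315/64); label the merged cluster IKLUWYZ
  updated: d(IKLUWYZ,X)=997/64
iteration 7: select IKLUWYZ,X (d=997/64); attach at lengths (997/128, 997/128); label the merged cluster IKLUWXYZ
final tree: (((((I:3/20,U:97/20):183/32,Z:89/32):315/64,L:-139/64):251/64,((K:-11/3,Y:17/3):467/48,W:349/48):315/64):997/128,X:997/128)
total length: 3819/64

IU,Z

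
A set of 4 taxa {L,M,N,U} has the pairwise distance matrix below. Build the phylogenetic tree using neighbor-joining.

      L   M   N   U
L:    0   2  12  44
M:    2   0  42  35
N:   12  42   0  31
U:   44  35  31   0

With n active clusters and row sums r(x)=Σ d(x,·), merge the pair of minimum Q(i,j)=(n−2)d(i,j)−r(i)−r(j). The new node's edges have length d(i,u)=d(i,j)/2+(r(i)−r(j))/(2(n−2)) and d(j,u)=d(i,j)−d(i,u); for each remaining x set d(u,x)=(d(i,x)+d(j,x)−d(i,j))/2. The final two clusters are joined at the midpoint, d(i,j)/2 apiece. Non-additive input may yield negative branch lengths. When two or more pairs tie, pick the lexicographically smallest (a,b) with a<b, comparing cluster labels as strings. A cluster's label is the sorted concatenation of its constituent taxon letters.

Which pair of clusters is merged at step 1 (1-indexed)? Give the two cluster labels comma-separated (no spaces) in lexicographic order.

L,M

iteration 1: select L,M (d=2, Q=-133); attach at lengths (-17/4, 25/4); label the merged cluster LM
  updated: d(LM,N)=26, d(LM,U)=77/2
iteration 2: select LM,N (d=26, Q=-191/2); attach at lengths (67/4, 37/4); label the merged cluster LMN
  updated: d(LMN,U)=87/4
iteration 3: select LMN,U (d=87/4); attach at lengths (87/8, 87/8); label the merged cluster LMNU
final tree: (((L:-17/4,M:25/4):67/4,N:37/4):87/8,U:87/8)
total length: 199/4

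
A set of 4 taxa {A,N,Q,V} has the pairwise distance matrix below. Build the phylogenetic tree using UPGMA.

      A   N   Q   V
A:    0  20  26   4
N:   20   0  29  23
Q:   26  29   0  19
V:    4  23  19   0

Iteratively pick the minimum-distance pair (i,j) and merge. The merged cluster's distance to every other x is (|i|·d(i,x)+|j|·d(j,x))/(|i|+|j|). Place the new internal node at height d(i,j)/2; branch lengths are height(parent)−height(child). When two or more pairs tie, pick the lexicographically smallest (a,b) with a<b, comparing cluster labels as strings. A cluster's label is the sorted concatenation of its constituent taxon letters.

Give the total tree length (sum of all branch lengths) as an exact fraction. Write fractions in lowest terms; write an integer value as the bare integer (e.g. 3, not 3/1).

449/12

iteration 1: select A,V (d=4); attach at lengths (2, 2); label the merged cluster AV
  updated: d(AV,N)=43/2, d(AV,Q)=45/2
iteration 2: select AV,N (d=43/2); attach at lengths (35/4, 43/4); label the merged cluster ANV
  updated: d(ANV,Q)=74/3
iteration 3: select ANV,Q (d=74/3); attach at lengths (19/12, 37/3); label the merged cluster ANQV
final tree: (((A:2,V:2):35/4,N:43/4):19/12,Q:37/3)
total length: 449/12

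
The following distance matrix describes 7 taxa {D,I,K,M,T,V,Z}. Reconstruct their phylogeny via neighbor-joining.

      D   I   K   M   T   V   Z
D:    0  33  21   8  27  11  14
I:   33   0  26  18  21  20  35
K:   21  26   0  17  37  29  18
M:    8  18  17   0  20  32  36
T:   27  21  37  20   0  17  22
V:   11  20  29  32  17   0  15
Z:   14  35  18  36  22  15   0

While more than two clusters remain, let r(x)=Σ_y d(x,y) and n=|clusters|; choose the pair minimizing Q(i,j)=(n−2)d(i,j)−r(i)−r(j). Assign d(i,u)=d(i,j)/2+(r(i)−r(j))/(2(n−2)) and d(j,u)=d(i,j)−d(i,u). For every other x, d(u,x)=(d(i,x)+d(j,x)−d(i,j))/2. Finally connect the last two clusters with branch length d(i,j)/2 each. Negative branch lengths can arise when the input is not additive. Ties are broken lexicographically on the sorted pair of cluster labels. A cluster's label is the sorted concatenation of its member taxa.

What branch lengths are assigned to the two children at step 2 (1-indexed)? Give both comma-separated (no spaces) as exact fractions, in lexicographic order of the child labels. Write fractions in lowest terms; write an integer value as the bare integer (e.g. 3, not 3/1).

1. join D+M (d=8, Q=-205) ⇒ DM; edges |D|=23/10, |M|=57/10
  updated: d(DM,I)=43/2, d(DM,K)=15, d(DM,T)=39/2, d(DM,V)=35/2, d(DM,Z)=21
2. join K+Z (d=18, Q=-164) ⇒ KZ; edges |K|=43/4, |Z|=29/4
  updated: d(DM,KZ)=9, d(I,KZ)=43/2, d(KZ,T)=41/2, d(KZ,V)=13
3. join DM+KZ (d=9, Q=-209/2) ⇒ DKMZ; edges |DM|=61/12, |KZ|=47/12
  updated: d(DKMZ,I)=17, d(DKMZ,T)=31/2, d(DKMZ,V)=43/4
4. join DKMZ+V (d=43/4, Q=-139/2) ⇒ DKMVZ; edges |DKMZ|=17/4, |V|=13/2
  updated: d(DKMVZ,I)=105/8, d(DKMVZ,T)=87/8
5. join DKMVZ+I (d=105/8, Q=-45) ⇒ DIKMVZ; edges |DKMVZ|=3/2, |I|=93/8
  updated: d(DIKMVZ,T)=75/8
6. join DIKMVZ+T (d=75/8) ⇒ DIKMTVZ; edges |DIKMVZ|=75/16, |T|=75/16
final tree: (((((D:23/10,M:57/10):61/12,(K:43/4,Z:29/4):47/12):17/4,V:13/2):3/2,I:93/8):75/16,T:75/16)
total length: 273/4

43/4,29/4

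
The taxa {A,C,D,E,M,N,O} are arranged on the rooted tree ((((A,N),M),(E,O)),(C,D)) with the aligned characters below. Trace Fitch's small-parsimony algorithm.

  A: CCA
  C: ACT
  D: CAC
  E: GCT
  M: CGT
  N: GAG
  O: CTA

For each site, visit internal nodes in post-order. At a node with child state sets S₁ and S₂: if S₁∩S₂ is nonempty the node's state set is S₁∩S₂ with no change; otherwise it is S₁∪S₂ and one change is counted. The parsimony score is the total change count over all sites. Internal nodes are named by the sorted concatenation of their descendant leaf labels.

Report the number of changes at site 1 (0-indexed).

4

AN@0: {C} ∪ {G} = {C,G} (union, +1)
AMN@0: {C,G} ∩ {C} = {C} (intersection, +0)
EO@0: {G} ∪ {C} = {C,G} (union, +1)
AEMNO@0: {C} ∩ {C,G} = {C} (intersection, +0)
CD@0: {A} ∪ {C} = {A,C} (union, +1)
ACDEMNO@0: {C} ∩ {A,C} = {C} (intersection, +0)
AN@1: {C} ∪ {A} = {A,C} (union, +1)
AMN@1: {A,C} ∪ {G} = {A,C,G} (union, +1)
EO@1: {C} ∪ {T} = {C,T} (union, +1)
AEMNO@1: {A,C,G} ∩ {C,T} = {C} (intersection, +0)
CD@1: {C} ∪ {A} = {A,C} (union, +1)
ACDEMNO@1: {C} ∩ {A,C} = {C} (intersection, +0)
AN@2: {A} ∪ {G} = {A,G} (union, +1)
AMN@2: {A,G} ∪ {T} = {A,G,T} (union, +1)
EO@2: {T} ∪ {A} = {A,T} (union, +1)
AEMNO@2: {A,G,T} ∩ {A,T} = {A,T} (intersection, +0)
CD@2: {T} ∪ {C} = {C,T} (union, +1)
ACDEMNO@2: {A,T} ∩ {C,T} = {T} (intersection, +0)
per-site changes: [3, 4, 4]; total = 11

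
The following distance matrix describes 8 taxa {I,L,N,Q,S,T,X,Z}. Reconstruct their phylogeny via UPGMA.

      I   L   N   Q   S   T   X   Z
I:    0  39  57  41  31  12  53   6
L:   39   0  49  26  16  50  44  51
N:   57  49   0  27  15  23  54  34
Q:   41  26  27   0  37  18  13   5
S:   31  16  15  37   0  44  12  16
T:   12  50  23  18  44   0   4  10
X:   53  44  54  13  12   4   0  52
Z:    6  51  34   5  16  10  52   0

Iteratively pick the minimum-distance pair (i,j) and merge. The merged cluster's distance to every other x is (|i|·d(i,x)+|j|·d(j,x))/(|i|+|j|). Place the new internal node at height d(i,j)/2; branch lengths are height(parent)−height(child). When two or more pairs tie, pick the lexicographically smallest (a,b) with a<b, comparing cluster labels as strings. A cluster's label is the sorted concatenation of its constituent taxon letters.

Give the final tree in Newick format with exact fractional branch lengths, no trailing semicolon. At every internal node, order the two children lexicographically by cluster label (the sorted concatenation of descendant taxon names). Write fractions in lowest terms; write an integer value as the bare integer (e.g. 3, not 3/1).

1. join T+X (d=4) ⇒ TX; edges |T|=2, |X|=2
  updated: d(I,TX)=65/2, d(L,TX)=47, d(N,TX)=77/2, d(Q,TX)=31/2, d(S,TX)=28, d(TX,Z)=31
2. join Q+Z (d=5) ⇒ QZ; edges |Q|=5/2, |Z|=5/2
  updated: d(I,QZ)=47/2, d(L,QZ)=77/2, d(N,QZ)=61/2, d(QZ,S)=53/2, d(QZ,TX)=93/4
3. join N+S (d=15) ⇒ NS; edges |N|=15/2, |S|=15/2
  updated: d(I,NS)=44, d(L,NS)=65/2, d(NS,QZ)=57/2, d(NS,TX)=133/4
4. join QZ+TX (d=93/4) ⇒ QTXZ; edges |QZ|=73/8, |TX|=77/8
  updated: d(I,QTXZ)=28, d(L,QTXZ)=171/4, d(NS,QTXZ)=247/8
5. join I+QTXZ (d=28) ⇒ IQTXZ; edges |I|=14, |QTXZ|=19/8
  updated: d(IQTXZ,L)=42, d(IQTXZ,NS)=67/2
6. join L+NS (d=65/2) ⇒ LNS; edges |L|=65/4, |NS|=35/4
  updated: d(IQTXZ,LNS)=109/3
7. join IQTXZ+LNS (d=109/3) ⇒ ILNQSTXZ; edges |IQTXZ|=25/6, |LNS|=23/12
final tree: ((I:14,((Q:5/2,Z:5/2):73/8,(T:2,X:2):77/8):19/8):25/6,(L:65/4,(N:15/2,S:15/2):35/4):23/12)
total length: 2165/24

((I:14,((Q:5/2,Z:5/2):73/8,(T:2,X:2):77/8):19/8):25/6,(L:65/4,(N:15/2,S:15/2):35/4):23/12)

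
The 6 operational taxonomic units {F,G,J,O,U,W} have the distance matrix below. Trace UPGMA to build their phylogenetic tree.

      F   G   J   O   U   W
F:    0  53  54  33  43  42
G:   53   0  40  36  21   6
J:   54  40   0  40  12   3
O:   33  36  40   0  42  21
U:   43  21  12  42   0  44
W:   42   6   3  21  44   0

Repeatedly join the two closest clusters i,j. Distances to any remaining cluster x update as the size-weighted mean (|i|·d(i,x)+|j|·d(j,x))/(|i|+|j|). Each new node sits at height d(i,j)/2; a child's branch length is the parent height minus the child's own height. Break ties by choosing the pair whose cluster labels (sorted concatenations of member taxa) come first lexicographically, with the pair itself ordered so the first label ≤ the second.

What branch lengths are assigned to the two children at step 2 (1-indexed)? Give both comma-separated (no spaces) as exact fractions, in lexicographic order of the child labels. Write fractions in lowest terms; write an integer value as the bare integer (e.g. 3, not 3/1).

step 1: merge (J,W) at d=3; branch lengths J→3/2, W→3/2; new cluster JW
  updated: d(F,JW)=48, d(G,JW)=23, d(JW,O)=61/2, d(JW,U)=28
step 2: merge (G,U) at d=21; branch lengths G→21/2, U→21/2; new cluster GU
  updated: d(F,GU)=48, d(GU,JW)=51/2, d(GU,O)=39
step 3: merge (GU,JW) at d=51/2; branch lengths GU→9/4, JW→45/4; new cluster GJUW
  updated: d(F,GJUW)=48, d(GJUW,O)=139/4
step 4: merge (F,O) at d=33; branch lengths F→33/2, O→33/2; new cluster FO
  updated: d(FO,GJUW)=331/8
step 5: merge (FO,GJUW) at d=331/8; branch lengths FO→67/16, GJUW→127/16; new cluster FGJOUW
final tree: ((F:33/2,O:33/2):67/16,((G:21/2,U:21/2):9/4,(J:3/2,W:3/2):45/4):127/16)
total length: 661/8

21/2,21/2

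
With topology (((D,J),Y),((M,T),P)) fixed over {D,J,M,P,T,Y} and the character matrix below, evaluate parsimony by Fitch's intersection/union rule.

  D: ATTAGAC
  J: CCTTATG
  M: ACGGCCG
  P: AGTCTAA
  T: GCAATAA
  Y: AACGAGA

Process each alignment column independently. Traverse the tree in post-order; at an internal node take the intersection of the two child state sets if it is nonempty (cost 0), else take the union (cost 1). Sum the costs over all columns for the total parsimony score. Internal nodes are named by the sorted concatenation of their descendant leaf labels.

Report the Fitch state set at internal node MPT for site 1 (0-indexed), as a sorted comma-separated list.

C,G

DJ@0: {A} ∪ {C} = {A,C} (union, +1)
DJY@0: {A,C} ∩ {A} = {A} (intersection, +0)
MT@0: {A} ∪ {G} = {A,G} (union, +1)
MPT@0: {A,G} ∩ {A} = {A} (intersection, +0)
DJMPTY@0: {A} ∩ {A} = {A} (intersection, +0)
DJ@1: {T} ∪ {C} = {C,T} (union, +1)
DJY@1: {C,T} ∪ {A} = {A,C,T} (union, +1)
MT@1: {C} ∩ {C} = {C} (intersection, +0)
MPT@1: {C} ∪ {G} = {C,G} (union, +1)
DJMPTY@1: {A,C,T} ∩ {C,G} = {C} (intersection, +0)
DJ@2: {T} ∩ {T} = {T} (intersection, +0)
DJY@2: {T} ∪ {C} = {C,T} (union, +1)
MT@2: {G} ∪ {A} = {A,G} (union, +1)
MPT@2: {A,G} ∪ {T} = {A,G,T} (union, +1)
DJMPTY@2: {C,T} ∩ {A,G,T} = {T} (intersection, +0)
DJ@3: {A} ∪ {T} = {A,T} (union, +1)
DJY@3: {A,T} ∪ {G} = {A,G,T} (union, +1)
MT@3: {G} ∪ {A} = {A,G} (union, +1)
MPT@3: {A,G} ∪ {C} = {A,C,G} (union, +1)
DJMPTY@3: {A,G,T} ∩ {A,C,G} = {A,G} (intersection, +0)
DJ@4: {G} ∪ {A} = {A,G} (union, +1)
DJY@4: {A,G} ∩ {A} = {A} (intersection, +0)
MT@4: {C} ∪ {T} = {C,T} (union, +1)
MPT@4: {C,T} ∩ {T} = {T} (intersection, +0)
DJMPTY@4: {A} ∪ {T} = {A,T} (union, +1)
DJ@5: {A} ∪ {T} = {A,T} (union, +1)
DJY@5: {A,T} ∪ {G} = {A,G,T} (union, +1)
MT@5: {C} ∪ {A} = {A,C} (union, +1)
MPT@5: {A,C} ∩ {A} = {A} (intersection, +0)
DJMPTY@5: {A,G,T} ∩ {A} = {A} (intersection, +0)
DJ@6: {C} ∪ {G} = {C,G} (union, +1)
DJY@6: {C,G} ∪ {A} = {A,C,G} (union, +1)
MT@6: {G} ∪ {A} = {A,G} (union, +1)
MPT@6: {A,G} ∩ {A} = {A} (intersection, +0)
DJMPTY@6: {A,C,G} ∩ {A} = {A} (intersection, +0)
per-site changes: [2, 3, 3, 4, 3, 3, 3]; total = 21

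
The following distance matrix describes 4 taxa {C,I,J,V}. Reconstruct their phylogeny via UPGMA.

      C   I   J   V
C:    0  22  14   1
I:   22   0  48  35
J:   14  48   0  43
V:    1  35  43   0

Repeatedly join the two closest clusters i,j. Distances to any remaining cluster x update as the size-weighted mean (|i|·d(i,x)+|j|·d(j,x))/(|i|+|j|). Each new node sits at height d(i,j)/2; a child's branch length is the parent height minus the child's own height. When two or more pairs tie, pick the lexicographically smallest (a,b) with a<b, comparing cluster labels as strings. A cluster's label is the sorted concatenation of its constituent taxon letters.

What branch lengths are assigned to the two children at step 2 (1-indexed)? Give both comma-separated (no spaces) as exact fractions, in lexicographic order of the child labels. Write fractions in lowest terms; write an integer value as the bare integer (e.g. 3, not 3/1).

55/4,57/4

step 1: merge (C,V) at d=1; branch lengths C→1/2, V→1/2; new cluster CV
  updated: d(CV,I)=57/2, d(CV,J)=57/2
step 2: merge (CV,I) at d=57/2; branch lengths CV→55/4, I→57/4; new cluster CIV
  updated: d(CIV,J)=35
step 3: merge (CIV,J) at d=35; branch lengths CIV→13/4, J→35/2; new cluster CIJV
final tree: (((C:1/2,V:1/2):55/4,I:57/4):13/4,J:35/2)
total length: 199/4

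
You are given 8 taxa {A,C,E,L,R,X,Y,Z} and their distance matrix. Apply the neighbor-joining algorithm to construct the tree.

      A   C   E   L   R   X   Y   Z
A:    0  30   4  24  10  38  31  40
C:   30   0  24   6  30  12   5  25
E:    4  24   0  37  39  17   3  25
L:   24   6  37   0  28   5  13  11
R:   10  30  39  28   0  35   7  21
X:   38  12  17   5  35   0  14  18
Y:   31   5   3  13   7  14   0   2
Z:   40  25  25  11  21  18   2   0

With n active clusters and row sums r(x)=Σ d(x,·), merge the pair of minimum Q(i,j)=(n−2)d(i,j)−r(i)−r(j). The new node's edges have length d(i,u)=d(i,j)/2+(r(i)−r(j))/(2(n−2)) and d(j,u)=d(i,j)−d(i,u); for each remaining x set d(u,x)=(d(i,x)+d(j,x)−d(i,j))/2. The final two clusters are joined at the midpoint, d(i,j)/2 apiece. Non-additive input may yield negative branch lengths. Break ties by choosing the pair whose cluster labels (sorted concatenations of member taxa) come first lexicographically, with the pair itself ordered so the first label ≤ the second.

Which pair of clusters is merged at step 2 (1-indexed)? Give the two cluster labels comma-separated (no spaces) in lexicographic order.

AE,R

1. join A+E (d=4, Q=-302) ⇒ AE; edges |A|=13/3, |E|=-1/3
  updated: d(AE,C)=25, d(AE,L)=57/2, d(AE,R)=45/2, d(AE,X)=51/2, d(AE,Y)=15, d(AE,Z)=61/2
2. join AE+R (d=45/2, Q=-178) ⇒ AER; edges |AE|=58/5, |R|=109/10
  updated: d(AER,C)=65/4, d(AER,L)=17, d(AER,X)=19, d(AER,Y)=-1/4, d(AER,Z)=29/2
3. join AER+Y (d=-1/4, Q=-405/4) ⇒ AERY; edges |AER|=127/32, |Y|=-135/32
  updated: d(AERY,C)=43/4, d(AERY,L)=121/8, d(AERY,X)=133/8, d(AERY,Z)=67/8
4. join AERY+Z (d=67/8, Q=-705/8) ⇒ AERYZ; edges |AERY|=109/48, |Z|=293/48
  updated: d(AERYZ,C)=219/16, d(AERYZ,L)=71/8, d(AERYZ,X)=105/8
5. join AERYZ+C (d=219/16, Q=-40) ⇒ ACERYZ; edges |AERYZ|=251/32, |C|=187/32
  updated: d(ACERYZ,L)=19/32, d(ACERYZ,X)=183/32
6. join ACERYZ+L (d=19/32, Q=-181/16) ⇒ ACELRYZ; edges |ACERYZ|=21/32, |L|=-1/16
  updated: d(ACELRYZ,X)=81/16
7. join ACELRYZ+X (d=81/16) ⇒ ACELRXYZ; edges |ACELRYZ|=81/32, |X|=81/32
final tree: (((((((A:13/3,E:-1/3):58/5,R:109/10):127/32,Y:-135/32):109/48,Z:293/48):251/32,C:187/32):21/32,L:-1/16):81/32,X:81/32)
total length: 1727/32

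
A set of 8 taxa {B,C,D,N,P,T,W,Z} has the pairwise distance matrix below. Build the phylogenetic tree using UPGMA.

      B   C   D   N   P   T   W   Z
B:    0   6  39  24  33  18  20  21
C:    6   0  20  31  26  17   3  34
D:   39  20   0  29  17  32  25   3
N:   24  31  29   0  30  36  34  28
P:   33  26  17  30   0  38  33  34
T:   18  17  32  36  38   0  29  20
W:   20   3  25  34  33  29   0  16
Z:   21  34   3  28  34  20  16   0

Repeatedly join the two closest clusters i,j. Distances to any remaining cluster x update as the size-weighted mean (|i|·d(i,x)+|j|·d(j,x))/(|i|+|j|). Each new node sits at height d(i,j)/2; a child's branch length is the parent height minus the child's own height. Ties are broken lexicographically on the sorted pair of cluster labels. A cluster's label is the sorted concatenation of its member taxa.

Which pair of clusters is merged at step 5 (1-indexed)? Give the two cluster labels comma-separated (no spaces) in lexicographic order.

step 1: merge (C,W) at d=3; branch lengths C→3/2, W→3/2; new cluster CW
  updated: d(B,CW)=13, d(CW,D)=45/2, d(CW,N)=65/2, d(CW,P)=59/2, d(CW,T)=23, d(CW,Z)=25
step 2: merge (D,Z) at d=3; branch lengths D→3/2, Z→3/2; new cluster DZ
  updated: d(B,DZ)=30, d(CW,DZ)=95/4, d(DZ,N)=57/2, d(DZ,P)=51/2, d(DZ,T)=26
step 3: merge (B,CW) at d=13; branch lengths B→13/2, CW→5; new cluster BCW
  updated: d(BCW,DZ)=155/6, d(BCW,N)=89/3, d(BCW,P)=92/3, d(BCW,T)=64/3
step 4: merge (BCW,T) at d=64/3; branch lengths BCW→25/6, T→32/3; new cluster BCTW
  updated: d(BCTW,DZ)=207/8, d(BCTW,N)=125/4, d(BCTW,P)=65/2
step 5: merge (DZ,P) at d=51/2; branch lengths DZ→45/4, P→51/4; new cluster DPZ
  updated: d(BCTW,DPZ)=337/12, d(DPZ,N)=29
step 6: merge (BCTW,DPZ) at d=337/12; branch lengths BCTW→27/8, DPZ→31/24; new cluster BCDPTWZ
  updated: d(BCDPTWZ,N)=212/7
step 7: merge (BCDPTWZ,N) at d=212/7; branch lengths BCDPTWZ→185/168, N→106/7; new cluster BCDNPTWZ
final tree: ((((B:13/2,(C:3/2,W:3/2):5):25/6,T:32/3):27/8,((D:3/2,Z:3/2):45/4,P:51/4):31/24):185/168,N:106/7)
total length: 12977/168

DZ,P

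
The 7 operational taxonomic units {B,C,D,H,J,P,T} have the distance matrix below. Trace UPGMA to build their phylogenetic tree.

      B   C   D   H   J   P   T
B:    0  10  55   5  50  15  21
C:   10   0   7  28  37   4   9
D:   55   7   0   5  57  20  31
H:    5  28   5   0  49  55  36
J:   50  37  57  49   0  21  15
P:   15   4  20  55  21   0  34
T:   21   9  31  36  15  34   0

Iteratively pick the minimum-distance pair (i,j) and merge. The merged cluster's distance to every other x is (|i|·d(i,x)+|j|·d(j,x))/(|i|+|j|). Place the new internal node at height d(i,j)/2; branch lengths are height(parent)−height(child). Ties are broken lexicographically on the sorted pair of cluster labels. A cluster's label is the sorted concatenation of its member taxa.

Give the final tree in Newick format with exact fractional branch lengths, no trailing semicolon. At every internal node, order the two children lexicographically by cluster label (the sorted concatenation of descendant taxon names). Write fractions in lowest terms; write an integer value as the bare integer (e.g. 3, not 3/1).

(((B:5/2,H:5/2):23/2,((C:2,P:2):19/4,D:27/4):29/4):13/4,(J:15/2,T:15/2):39/4)

iteration 1: select C,P (d=4); attach at lengths (2, 2); label the merged cluster CP
  updated: d(B,CP)=25/2, d(CP,D)=27/2, d(CP,H)=83/2, d(CP,J)=29, d(CP,T)=43/2
iteration 2: select B,H (d=5); attach at lengths (5/2, 5/2); label the merged cluster BH
  updated: d(BH,CP)=27, d(BH,D)=30, d(BH,J)=99/2, d(BH,T)=57/2
iteration 3: select CP,D (d=27/2); attach at lengths (19/4, 27/4); label the merged cluster CDP
  updated: d(BH,CDP)=28, d(CDP,J)=115/3, d(CDP,T)=74/3
iteration 4: select J,T (d=15); attach at lengths (15/2, 15/2); label the merged cluster JT
  updated: d(BH,JT)=39, d(CDP,JT)=63/2
iteration 5: select BH,CDP (d=28); attach at lengths (23/2, 29/4); label the merged cluster BCDHP
  updated: d(BCDHP,JT)=69/2
iteration 6: select BCDHP,JT (d=69/2); attach at lengths (13/4, 39/4); label the merged cluster BCDHJPT
final tree: (((B:5/2,H:5/2):23/2,((C:2,P:2):19/4,D:27/4):29/4):13/4,(J:15/2,T:15/2):39/4)
total length: 269/4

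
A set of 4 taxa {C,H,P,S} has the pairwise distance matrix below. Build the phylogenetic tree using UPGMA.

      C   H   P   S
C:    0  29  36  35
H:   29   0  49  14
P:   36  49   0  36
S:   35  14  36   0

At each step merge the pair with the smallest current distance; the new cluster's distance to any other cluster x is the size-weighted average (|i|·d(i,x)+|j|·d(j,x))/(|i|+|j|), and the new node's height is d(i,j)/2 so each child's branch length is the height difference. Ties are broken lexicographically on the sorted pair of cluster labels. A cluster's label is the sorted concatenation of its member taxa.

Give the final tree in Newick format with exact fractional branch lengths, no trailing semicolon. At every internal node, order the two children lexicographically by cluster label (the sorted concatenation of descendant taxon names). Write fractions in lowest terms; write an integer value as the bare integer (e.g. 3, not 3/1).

iteration 1: select H,S (d=14); attach at lengths (7, 7); label the merged cluster HS
  updated: d(C,HS)=32, d(HS,P)=85/2
iteration 2: select C,HS (d=32); attach at lengths (16, 9); label the merged cluster CHS
  updated: d(CHS,P)=121/3
iteration 3: select CHS,P (d=121/3); attach at lengths (25/6, 121/6); label the merged cluster CHPS
final tree: ((C:16,(H:7,S:7):9):25/6,P:121/6)
total length: 190/3

((C:16,(H:7,S:7):9):25/6,P:121/6)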